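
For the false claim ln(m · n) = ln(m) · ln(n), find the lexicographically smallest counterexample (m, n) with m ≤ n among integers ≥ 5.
(m, n) = (5, 5)

Substituting (5, 5) into the claim:
LHS = ln(5 · 5) = ln(25) ≈ 3.219
RHS = ln(5) · ln(5) = ln(5)² ≈ 2.59

Since LHS ≠ RHS, this pair disproves the claim, and no lexicographically smaller pair (m ≤ n, integers ≥ 5) does.

For instance (11, 12) is also a counterexample (LHS = ln(132) ≈ 4.883, RHS = ln(11)·ln(12) ≈ 5.959), but it's lexicographically larger.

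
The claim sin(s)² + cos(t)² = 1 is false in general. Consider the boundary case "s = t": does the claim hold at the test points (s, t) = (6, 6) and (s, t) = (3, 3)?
Yes, holds at both test points

At (6, 6): LHS = sin(6)² + cos(6)² = 1, RHS = 1 → equal
At (3, 3): LHS = sin(3)² + cos(3)² = 1, RHS = 1 → equal

So the claim does hold at both of these boundary points, even though it is not an identity.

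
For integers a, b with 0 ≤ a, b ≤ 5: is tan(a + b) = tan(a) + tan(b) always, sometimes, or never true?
It holds at (a, b) = (0, 0) (both sides equal 0), but fails at (a, b) = (4, 3) (LHS = tan(7) ≈ 0.8714, RHS = tan(3) + tan(4) ≈ 1.015).

Answer: Sometimes true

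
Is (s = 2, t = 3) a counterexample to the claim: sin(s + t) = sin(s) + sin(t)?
Yes

Substituting s = 2, t = 3:
LHS = sin(2 + 3) = sin(5) ≈ -0.9589
RHS = sin(2) + sin(3) ≈ 1.05

Since LHS ≠ RHS, this pair disproves the claim.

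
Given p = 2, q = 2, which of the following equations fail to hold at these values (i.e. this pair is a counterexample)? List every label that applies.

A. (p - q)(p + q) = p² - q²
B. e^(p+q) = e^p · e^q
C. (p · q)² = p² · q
Evaluating each claim at the given values:
A. LHS = 0, RHS = 0 → holds here (LHS = RHS)
B. LHS = e^4 ≈ 54.6, RHS = e^4 ≈ 54.6 → holds here (LHS = RHS)
C. LHS = 16, RHS = 8 → fails here (LHS ≠ RHS)

Answer: C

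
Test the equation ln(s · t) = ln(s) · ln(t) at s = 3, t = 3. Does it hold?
Fails

Substituting s = 3, t = 3:

LHS = ln(3 · 3) = ln(9) ≈ 2.197
RHS = ln(3) · ln(3) = ln(3)² ≈ 1.207

LHS ≠ RHS, so the equation does not hold at this point.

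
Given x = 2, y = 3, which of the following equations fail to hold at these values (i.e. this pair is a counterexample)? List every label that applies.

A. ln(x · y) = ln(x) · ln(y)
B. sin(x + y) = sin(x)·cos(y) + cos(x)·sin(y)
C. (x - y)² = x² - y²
Evaluating each claim at the given values:
A. LHS = ln(6) ≈ 1.792, RHS = ln(2)·ln(3) ≈ 0.7615 → fails here (LHS ≠ RHS)
B. LHS = sin(5) ≈ -0.9589, RHS = sin(2)·cos(3) + sin(3)·cos(2) ≈ -0.9589 → holds here (LHS = RHS)
C. LHS = 1, RHS = -5 → fails here (LHS ≠ RHS)

Answer: A, C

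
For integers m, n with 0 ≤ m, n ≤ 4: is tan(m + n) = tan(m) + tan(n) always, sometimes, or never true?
Sometimes true

It holds at (m, n) = (0, 3) (both sides equal tan(3) ≈ -0.1425), but fails at (m, n) = (4, 4) (LHS = tan(8) ≈ -6.8, RHS = 2·tan(4) ≈ 2.316).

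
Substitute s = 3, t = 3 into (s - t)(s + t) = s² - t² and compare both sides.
LHS = (3 - 3)(3 + 3) = 0
RHS = 3² - 3² = 0

LHS = RHS: the two sides agree.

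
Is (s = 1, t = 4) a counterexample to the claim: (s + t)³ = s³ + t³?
Yes

Substituting s = 1, t = 4:
LHS = (1 + 4)³ = 125
RHS = 1³ + 4³ = 65

Since LHS ≠ RHS, this pair disproves the claim.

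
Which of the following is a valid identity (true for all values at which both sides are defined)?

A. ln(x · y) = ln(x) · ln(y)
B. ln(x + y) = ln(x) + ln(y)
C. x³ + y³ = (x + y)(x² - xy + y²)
C

A: fails at (5, 8) — LHS = ln(40) ≈ 3.689, RHS = ln(5)·ln(8) ≈ 3.347.
B: fails at (1, 4) — LHS = ln(5) ≈ 1.609, RHS = ln(4) ≈ 1.386.
C: holds — e.g. at (5, 5), both sides equal 250.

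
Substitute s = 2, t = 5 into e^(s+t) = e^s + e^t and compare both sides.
LHS = e^(2+5) = e^7 ≈ 1097
RHS = e^2 + e^5 ≈ 155.8

LHS ≠ RHS (they differ by about 940.8), so the equation does not hold here.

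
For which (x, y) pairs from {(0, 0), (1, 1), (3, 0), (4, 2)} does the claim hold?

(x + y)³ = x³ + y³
(0, 0), (3, 0)

Testing each pair:
(0, 0): LHS = 0, RHS = 0 → holds
(1, 1): LHS = 8, RHS = 2 → fails
(3, 0): LHS = 27, RHS = 27 → holds
(4, 2): LHS = 216, RHS = 72 → fails

2 of 4 pairs satisfy the claim.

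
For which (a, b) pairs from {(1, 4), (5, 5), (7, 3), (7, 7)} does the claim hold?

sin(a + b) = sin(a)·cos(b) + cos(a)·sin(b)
All pairs

Testing each pair:
(1, 4): LHS = sin(5) ≈ -0.9589, RHS = sin(1)·cos(4) + sin(4)·cos(1) ≈ -0.9589 → holds
(5, 5): LHS = sin(10) ≈ -0.544, RHS = 2·sin(5)·cos(5) ≈ -0.544 → holds
(7, 3): LHS = sin(10) ≈ -0.544, RHS = sin(7)·cos(3) + sin(3)·cos(7) ≈ -0.544 → holds
(7, 7): LHS = sin(14) ≈ 0.9906, RHS = 2·sin(7)·cos(7) ≈ 0.9906 → holds

Every pair satisfies the claim.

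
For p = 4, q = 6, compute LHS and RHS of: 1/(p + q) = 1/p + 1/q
LHS = 1/(4 + 6) = 1/10
RHS = 1/4 + 1/6 = 5/12

LHS ≠ RHS, so the equation does not hold here.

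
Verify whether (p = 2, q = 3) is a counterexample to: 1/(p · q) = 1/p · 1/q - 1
Yes

Substituting p = 2, q = 3:
LHS = 1/(2 · 3) = 1/6
RHS = 1/2 · 1/3 - 1 = -5/6

Since LHS ≠ RHS, this pair disproves the claim.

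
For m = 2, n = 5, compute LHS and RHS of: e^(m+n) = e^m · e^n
LHS = e^(2+5) = e^7 ≈ 1097
RHS = e^2 · e^5 = e^7 ≈ 1097

LHS = RHS: the two sides agree.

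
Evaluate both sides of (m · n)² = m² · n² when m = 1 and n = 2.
LHS = (1 · 2)² = 4
RHS = 1² · 2² = 4

LHS = RHS: the two sides agree.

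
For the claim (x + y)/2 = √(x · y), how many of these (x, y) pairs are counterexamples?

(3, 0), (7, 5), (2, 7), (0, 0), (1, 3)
4

Testing each pair:
(3, 0): LHS = 3/2, RHS = 0 → counterexample
(7, 5): LHS = 6, RHS = √(35) ≈ 5.916 → counterexample
(2, 7): LHS = 9/2, RHS = √(14) ≈ 3.742 → counterexample
(0, 0): LHS = 0, RHS = 0 → satisfies claim
(1, 3): LHS = 2, RHS = √(3) ≈ 1.732 → counterexample

That makes 4 counterexamples.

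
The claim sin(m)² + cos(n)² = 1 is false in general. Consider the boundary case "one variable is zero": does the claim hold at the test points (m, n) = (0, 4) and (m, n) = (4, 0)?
At (0, 4): LHS = cos(4)² ≈ 0.4272 ≠ RHS = 1
At (4, 0): LHS = sin(4)² + 1 ≈ 1.573 ≠ RHS = 1

Answer: No, fails at both test points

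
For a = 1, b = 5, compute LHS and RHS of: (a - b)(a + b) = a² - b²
LHS = (1 - 5)(1 + 5) = -24
RHS = 1² - 5² = -24

LHS = RHS: the two sides agree.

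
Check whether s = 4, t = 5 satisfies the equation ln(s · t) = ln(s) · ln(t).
Substituting s = 4, t = 5:

LHS = ln(4 · 5) = ln(20) ≈ 2.996
RHS = ln(4) · ln(5) ≈ 2.231

LHS ≠ RHS, so the equation does not hold at this point.

Answer: Fails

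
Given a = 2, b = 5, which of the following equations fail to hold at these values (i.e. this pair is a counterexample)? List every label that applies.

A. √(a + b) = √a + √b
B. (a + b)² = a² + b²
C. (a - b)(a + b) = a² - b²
Evaluating each claim at the given values:
A. LHS = √(7) ≈ 2.646, RHS = √(2) + √(5) ≈ 3.65 → fails here (LHS ≠ RHS)
B. LHS = 49, RHS = 29 → fails here (LHS ≠ RHS)
C. LHS = -21, RHS = -21 → holds here (LHS = RHS)

Answer: A, B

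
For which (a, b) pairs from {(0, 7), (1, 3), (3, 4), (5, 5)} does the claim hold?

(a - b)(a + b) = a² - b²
All pairs

Testing each pair:
(0, 7): LHS = -49, RHS = -49 → holds
(1, 3): LHS = -8, RHS = -8 → holds
(3, 4): LHS = -7, RHS = -7 → holds
(5, 5): LHS = 0, RHS = 0 → holds

Every pair satisfies the claim.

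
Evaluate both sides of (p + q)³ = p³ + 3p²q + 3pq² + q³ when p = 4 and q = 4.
LHS = (4 + 4)³ = 512
RHS = 4³ + 3·4²·4 + 3·4·4² + 4³ = 512

LHS = RHS: the two sides agree.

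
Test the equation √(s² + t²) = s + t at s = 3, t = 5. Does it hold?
Substituting s = 3, t = 5:

LHS = √(3² + 5²) = √(34) ≈ 5.831
RHS = 3 + 5 = 8

LHS ≠ RHS, so the equation does not hold at this point.

Answer: Fails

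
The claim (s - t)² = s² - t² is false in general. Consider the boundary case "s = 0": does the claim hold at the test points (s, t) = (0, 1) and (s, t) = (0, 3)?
No, fails at both test points

At (0, 1): LHS = 1 ≠ RHS = -1
At (0, 3): LHS = 9 ≠ RHS = -9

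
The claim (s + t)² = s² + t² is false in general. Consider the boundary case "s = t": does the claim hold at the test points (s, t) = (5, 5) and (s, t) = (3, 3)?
At (5, 5): LHS = 100 ≠ RHS = 50
At (3, 3): LHS = 36 ≠ RHS = 18

Answer: No, fails at both test points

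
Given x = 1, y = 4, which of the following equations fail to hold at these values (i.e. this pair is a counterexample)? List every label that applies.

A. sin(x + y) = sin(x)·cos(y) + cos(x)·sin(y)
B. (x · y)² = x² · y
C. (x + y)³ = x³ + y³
B, C

Evaluating each claim at the given values:
A. LHS = sin(5) ≈ -0.9589, RHS = sin(1)·cos(4) + sin(4)·cos(1) ≈ -0.9589 → holds here (LHS = RHS)
B. LHS = 16, RHS = 4 → fails here (LHS ≠ RHS)
C. LHS = 125, RHS = 65 → fails here (LHS ≠ RHS)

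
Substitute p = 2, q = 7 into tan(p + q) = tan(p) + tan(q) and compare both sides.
LHS = tan(2 + 7) = tan(9) ≈ -0.4523
RHS = tan(2) + tan(7) ≈ -1.314

LHS ≠ RHS (they differ by about 0.8613), so the equation does not hold here.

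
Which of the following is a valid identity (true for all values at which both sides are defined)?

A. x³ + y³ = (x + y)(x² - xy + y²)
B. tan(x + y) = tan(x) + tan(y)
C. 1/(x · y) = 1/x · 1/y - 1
A

A: holds — e.g. at (5, 5), both sides equal 250.
B: fails at (1, 5) — LHS = tan(6) ≈ -0.291, RHS = tan(5) + tan(1) ≈ -1.823.
C: fails at (1, 4) — LHS = 1/4, RHS = -3/4.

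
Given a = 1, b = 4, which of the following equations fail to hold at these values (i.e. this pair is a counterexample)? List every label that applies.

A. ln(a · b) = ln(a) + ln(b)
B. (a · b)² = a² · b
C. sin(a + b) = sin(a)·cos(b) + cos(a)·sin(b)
B

Evaluating each claim at the given values:
A. LHS = ln(4) ≈ 1.386, RHS = ln(4) ≈ 1.386 → holds here (LHS = RHS)
B. LHS = 16, RHS = 4 → fails here (LHS ≠ RHS)
C. LHS = sin(5) ≈ -0.9589, RHS = sin(1)·cos(4) + sin(4)·cos(1) ≈ -0.9589 → holds here (LHS = RHS)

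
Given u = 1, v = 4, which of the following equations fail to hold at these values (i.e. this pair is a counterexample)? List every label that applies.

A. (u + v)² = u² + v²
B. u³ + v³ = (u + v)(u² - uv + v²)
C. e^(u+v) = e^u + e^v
A, C

Evaluating each claim at the given values:
A. LHS = 25, RHS = 17 → fails here (LHS ≠ RHS)
B. LHS = 65, RHS = 65 → holds here (LHS = RHS)
C. LHS = e^5 ≈ 148.4, RHS = e + e^4 ≈ 57.32 → fails here (LHS ≠ RHS)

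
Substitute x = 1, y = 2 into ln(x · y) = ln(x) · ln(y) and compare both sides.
LHS = ln(1 · 2) = ln(2) ≈ 0.6931
RHS = ln(1) · ln(2) = 0

LHS ≠ RHS (they differ by about 0.6931), so the equation does not hold here.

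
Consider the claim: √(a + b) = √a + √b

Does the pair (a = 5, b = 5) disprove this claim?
Substituting a = 5, b = 5:
LHS = √(5 + 5) = √(10) ≈ 3.162
RHS = √5 + √5 = 2·√(5) ≈ 4.472

Since LHS ≠ RHS, this pair disproves the claim.

Answer: Yes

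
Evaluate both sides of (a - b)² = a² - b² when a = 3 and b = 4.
LHS = (3 - 4)² = 1
RHS = 3² - 4² = -7

LHS ≠ RHS, so the equation does not hold here.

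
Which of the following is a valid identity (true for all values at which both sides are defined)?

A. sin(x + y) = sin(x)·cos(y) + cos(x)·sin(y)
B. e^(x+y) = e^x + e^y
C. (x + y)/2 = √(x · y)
A

A: holds — e.g. at (5, 5), both sides equal sin(10) ≈ -0.544.
B: fails at (5, 8) — LHS = e^13 ≈ 442413.4, RHS = e^5 + e^8 ≈ 3129.
C: fails at (5, 8) — LHS = 13/2, RHS = 2·√(10) ≈ 6.325.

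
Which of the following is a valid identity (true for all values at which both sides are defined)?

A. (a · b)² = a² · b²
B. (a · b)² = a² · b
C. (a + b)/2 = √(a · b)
A

A: holds — e.g. at (1, 3), both sides equal 9.
B: fails at (2, 4) — LHS = 64, RHS = 16.
C: fails at (3, 4) — LHS = 7/2, RHS = 2·√(3) ≈ 3.464.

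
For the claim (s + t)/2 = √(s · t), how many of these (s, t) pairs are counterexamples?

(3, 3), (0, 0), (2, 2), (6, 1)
1

Testing each pair:
(3, 3): LHS = 3, RHS = 3 → satisfies claim
(0, 0): LHS = 0, RHS = 0 → satisfies claim
(2, 2): LHS = 2, RHS = 2 → satisfies claim
(6, 1): LHS = 7/2, RHS = √(6) ≈ 2.449 → counterexample

That makes 1 counterexample.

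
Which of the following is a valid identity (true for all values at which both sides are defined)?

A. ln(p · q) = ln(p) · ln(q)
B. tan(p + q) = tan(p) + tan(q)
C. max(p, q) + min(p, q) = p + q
C

A: fails at (4, 4) — LHS = ln(16) ≈ 2.773, RHS = ln(4)² ≈ 1.922.
B: fails at (2, 4) — LHS = tan(6) ≈ -0.291, RHS = tan(2) + tan(4) ≈ -1.027.
C: holds — e.g. at (4, 6), both sides equal 10.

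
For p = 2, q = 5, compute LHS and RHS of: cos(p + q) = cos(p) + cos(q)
LHS = cos(2 + 5) = cos(7) ≈ 0.7539
RHS = cos(2) + cos(5) ≈ -0.1325

LHS ≠ RHS (they differ by about 0.8864), so the equation does not hold here.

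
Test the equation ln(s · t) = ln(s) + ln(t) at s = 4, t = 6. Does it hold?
Holds

Substituting s = 4, t = 6:

LHS = ln(4 · 6) = ln(24) ≈ 3.178
RHS = ln(4) + ln(6) ≈ 3.178

LHS = RHS, so the equation holds at this point.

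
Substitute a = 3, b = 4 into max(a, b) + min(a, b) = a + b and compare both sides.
LHS = max(3, 4) + min(3, 4) = 7
RHS = 3 + 4 = 7

LHS = RHS: the two sides agree.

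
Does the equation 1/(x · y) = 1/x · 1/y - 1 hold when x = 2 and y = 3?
Fails

Substituting x = 2, y = 3:

LHS = 1/(2 · 3) = 1/6
RHS = 1/2 · 1/3 - 1 = -5/6

LHS ≠ RHS, so the equation does not hold at this point.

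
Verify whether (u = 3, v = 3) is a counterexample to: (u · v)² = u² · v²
Substituting u = 3, v = 3:
LHS = (3 · 3)² = 81
RHS = 3² · 3² = 81

The sides agree, so this pair does not disprove the claim.

Answer: No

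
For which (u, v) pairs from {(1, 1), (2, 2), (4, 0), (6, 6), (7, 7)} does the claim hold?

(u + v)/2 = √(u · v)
Testing each pair:
(1, 1): LHS = 1, RHS = 1 → holds
(2, 2): LHS = 2, RHS = 2 → holds
(4, 0): LHS = 2, RHS = 0 → fails
(6, 6): LHS = 6, RHS = 6 → holds
(7, 7): LHS = 7, RHS = 7 → holds

4 of 5 pairs satisfy the claim.

Answer: (1, 1), (2, 2), (6, 6), (7, 7)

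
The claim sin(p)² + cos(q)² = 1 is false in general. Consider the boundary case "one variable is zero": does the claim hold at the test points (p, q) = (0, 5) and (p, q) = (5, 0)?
At (0, 5): LHS = cos(5)² ≈ 0.08046 ≠ RHS = 1
At (5, 0): LHS = sin(5)² + 1 ≈ 1.92 ≠ RHS = 1

Answer: No, fails at both test points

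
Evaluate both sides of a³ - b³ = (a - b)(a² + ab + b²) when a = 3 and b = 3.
LHS = 3³ - 3³ = 0
RHS = (3 - 3)(3² + 3·3 + 3²) = 0

LHS = RHS: the two sides agree.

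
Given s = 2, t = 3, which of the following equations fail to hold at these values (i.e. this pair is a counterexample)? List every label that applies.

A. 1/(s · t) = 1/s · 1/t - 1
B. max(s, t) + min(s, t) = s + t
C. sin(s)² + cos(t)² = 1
A, C

Evaluating each claim at the given values:
A. LHS = 1/6, RHS = -5/6 → fails here (LHS ≠ RHS)
B. LHS = 5, RHS = 5 → holds here (LHS = RHS)
C. LHS = sin(2)² + cos(3)² ≈ 1.807, RHS = 1 → fails here (LHS ≠ RHS)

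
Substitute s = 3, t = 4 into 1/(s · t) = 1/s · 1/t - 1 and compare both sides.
LHS = 1/(3 · 4) = 1/12
RHS = 1/3 · 1/4 - 1 = -11/12

LHS ≠ RHS, so the equation does not hold here.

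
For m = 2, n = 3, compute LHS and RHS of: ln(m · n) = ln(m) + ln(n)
LHS = ln(2 · 3) = ln(6) ≈ 1.792
RHS = ln(2) + ln(3) ≈ 1.792

LHS = RHS: the two sides agree.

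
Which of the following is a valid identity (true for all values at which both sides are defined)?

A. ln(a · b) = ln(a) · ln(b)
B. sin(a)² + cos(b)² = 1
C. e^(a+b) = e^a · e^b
A: fails at (2, 4) — LHS = ln(8) ≈ 2.079, RHS = ln(2)·ln(4) ≈ 0.9609.
B: fails at (3, 5) — LHS = sin(3)² + cos(5)² ≈ 0.1004, RHS = 1.
C: holds — e.g. at (3, 3), both sides equal e^6 ≈ 403.4.

Answer: C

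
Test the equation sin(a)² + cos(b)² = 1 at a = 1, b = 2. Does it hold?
Substituting a = 1, b = 2:

LHS = sin(1)² + cos(2)² ≈ 0.8813
RHS = 1

LHS ≠ RHS, so the equation does not hold at this point.

Answer: Fails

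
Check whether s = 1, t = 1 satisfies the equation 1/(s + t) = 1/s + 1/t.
Fails

Substituting s = 1, t = 1:

LHS = 1/(1 + 1) = 1/2
RHS = 1/1 + 1/1 = 2

LHS ≠ RHS, so the equation does not hold at this point.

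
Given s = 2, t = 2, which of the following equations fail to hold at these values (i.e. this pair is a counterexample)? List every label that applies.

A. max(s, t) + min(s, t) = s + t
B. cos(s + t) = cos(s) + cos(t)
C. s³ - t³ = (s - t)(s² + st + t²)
B

Evaluating each claim at the given values:
A. LHS = 4, RHS = 4 → holds here (LHS = RHS)
B. LHS = cos(4) ≈ -0.6536, RHS = 2·cos(2) ≈ -0.8323 → fails here (LHS ≠ RHS)
C. LHS = 0, RHS = 0 → holds here (LHS = RHS)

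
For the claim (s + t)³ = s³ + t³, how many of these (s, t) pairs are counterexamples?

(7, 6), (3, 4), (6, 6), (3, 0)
Testing each pair:
(7, 6): LHS = 2197, RHS = 559 → counterexample
(3, 4): LHS = 343, RHS = 91 → counterexample
(6, 6): LHS = 1728, RHS = 432 → counterexample
(3, 0): LHS = 27, RHS = 27 → satisfies claim

That makes 3 counterexamples.

Answer: 3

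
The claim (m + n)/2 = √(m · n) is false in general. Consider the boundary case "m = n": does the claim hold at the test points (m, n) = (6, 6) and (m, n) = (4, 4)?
Yes, holds at both test points

At (6, 6): LHS = 6, RHS = 6 → equal
At (4, 4): LHS = 4, RHS = 4 → equal

So the claim does hold at both of these boundary points, even though it is not an identity.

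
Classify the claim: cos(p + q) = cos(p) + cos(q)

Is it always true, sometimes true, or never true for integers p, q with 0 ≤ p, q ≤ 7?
The claim fails for every pair in the range. For instance at (p, q) = (7, 2): LHS = cos(9) ≈ -0.9111, RHS = cos(2) + cos(7) ≈ 0.3378.

Answer: Never true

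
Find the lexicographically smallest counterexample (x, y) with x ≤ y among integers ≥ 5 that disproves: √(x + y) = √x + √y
Substituting (5, 5) into the claim:
LHS = √(5 + 5) = √(10) ≈ 3.162
RHS = √5 + √5 = 2·√(5) ≈ 4.472

Since LHS ≠ RHS, this pair disproves the claim, and no lexicographically smaller pair (x ≤ y, integers ≥ 5) does.

For instance (7, 8) is also a counterexample (LHS = √(15) ≈ 3.873, RHS = √(7) + 2·√(2) ≈ 5.474), but it's lexicographically larger.

Answer: (x, y) = (5, 5)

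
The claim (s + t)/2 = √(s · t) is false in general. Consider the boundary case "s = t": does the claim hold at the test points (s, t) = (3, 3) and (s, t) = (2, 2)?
At (3, 3): LHS = 3, RHS = 3 → equal
At (2, 2): LHS = 2, RHS = 2 → equal

So the claim does hold at both of these boundary points, even though it is not an identity.

Answer: Yes, holds at both test points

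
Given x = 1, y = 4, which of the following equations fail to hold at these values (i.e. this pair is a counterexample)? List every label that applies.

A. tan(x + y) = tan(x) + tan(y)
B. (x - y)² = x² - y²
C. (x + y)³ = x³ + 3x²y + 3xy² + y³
Evaluating each claim at the given values:
A. LHS = tan(5) ≈ -3.381, RHS = tan(4) + tan(1) ≈ 2.715 → fails here (LHS ≠ RHS)
B. LHS = 9, RHS = -15 → fails here (LHS ≠ RHS)
C. LHS = 125, RHS = 125 → holds here (LHS = RHS)

Answer: A, B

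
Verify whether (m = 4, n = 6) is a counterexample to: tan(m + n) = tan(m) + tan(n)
Yes

Substituting m = 4, n = 6:
LHS = tan(4 + 6) = tan(10) ≈ 0.6484
RHS = tan(4) + tan(6) ≈ 0.8668

Since LHS ≠ RHS, this pair disproves the claim.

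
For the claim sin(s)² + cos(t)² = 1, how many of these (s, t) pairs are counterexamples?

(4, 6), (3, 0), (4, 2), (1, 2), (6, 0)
5

Testing each pair:
(4, 6): LHS = sin(4)² + cos(6)² ≈ 1.495, RHS = 1 → counterexample
(3, 0): LHS = sin(3)² + 1 ≈ 1.02, RHS = 1 → counterexample
(4, 2): LHS = cos(2)² + sin(4)² ≈ 0.7459, RHS = 1 → counterexample
(1, 2): LHS = cos(2)² + sin(1)² ≈ 0.8813, RHS = 1 → counterexample
(6, 0): LHS = sin(6)² + 1 ≈ 1.078, RHS = 1 → counterexample

That makes 5 counterexamples.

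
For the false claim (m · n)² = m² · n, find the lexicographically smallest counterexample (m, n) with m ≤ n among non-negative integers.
(m, n) = (1, 2)

Substituting (1, 2) into the claim:
LHS = (1 · 2)² = 4
RHS = 1² · 2 = 2

Since LHS ≠ RHS, this pair disproves the claim, and no lexicographically smaller pair (m ≤ n, non-negative integers) does.

For instance (3, 5) is also a counterexample (LHS = 225, RHS = 45), but it's lexicographically larger.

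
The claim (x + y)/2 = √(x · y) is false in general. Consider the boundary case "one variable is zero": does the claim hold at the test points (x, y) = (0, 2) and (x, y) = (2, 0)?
No, fails at both test points

At (0, 2): LHS = 1 ≠ RHS = 0
At (2, 0): LHS = 1 ≠ RHS = 0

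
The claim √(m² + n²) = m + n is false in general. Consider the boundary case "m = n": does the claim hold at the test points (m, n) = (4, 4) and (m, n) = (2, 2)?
At (4, 4): LHS = 4·√(2) ≈ 5.657 ≠ RHS = 8
At (2, 2): LHS = 2·√(2) ≈ 2.828 ≠ RHS = 4

Answer: No, fails at both test points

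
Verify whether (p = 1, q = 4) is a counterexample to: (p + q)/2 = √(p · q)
Substituting p = 1, q = 4:
LHS = (1 + 4)/2 = 5/2
RHS = √(1 · 4) = 2

Since LHS ≠ RHS, this pair disproves the claim.

Answer: Yes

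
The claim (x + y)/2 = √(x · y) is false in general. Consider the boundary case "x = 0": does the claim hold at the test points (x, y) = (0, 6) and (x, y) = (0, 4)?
At (0, 6): LHS = 3 ≠ RHS = 0
At (0, 4): LHS = 2 ≠ RHS = 0

Answer: No, fails at both test points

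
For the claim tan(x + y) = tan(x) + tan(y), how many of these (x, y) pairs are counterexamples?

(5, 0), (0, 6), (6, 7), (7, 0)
1

Testing each pair:
(5, 0): LHS = tan(5) ≈ -3.381, RHS = tan(5) ≈ -3.381 → satisfies claim
(0, 6): LHS = tan(6) ≈ -0.291, RHS = tan(6) ≈ -0.291 → satisfies claim
(6, 7): LHS = tan(13) ≈ 0.463, RHS = tan(6) + tan(7) ≈ 0.5804 → counterexample
(7, 0): LHS = tan(7) ≈ 0.8714, RHS = tan(7) ≈ 0.8714 → satisfies claim

That makes 1 counterexample.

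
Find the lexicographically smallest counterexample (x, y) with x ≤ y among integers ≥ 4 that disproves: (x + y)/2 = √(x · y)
Substituting (4, 5) into the claim:
LHS = (4 + 5)/2 = 9/2
RHS = √(4 · 5) = 2·√(5) ≈ 4.472

Since LHS ≠ RHS, this pair disproves the claim, and no lexicographically smaller pair (x ≤ y, integers ≥ 4) does.

For instance (5, 8) is also a counterexample (LHS = 13/2, RHS = 2·√(10) ≈ 6.325), but it's lexicographically larger.

Answer: (x, y) = (4, 5)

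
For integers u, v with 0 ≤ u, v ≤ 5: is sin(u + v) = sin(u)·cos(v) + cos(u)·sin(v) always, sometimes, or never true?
The identity holds for every pair in the range. For instance at (u, v) = (1, 2): both sides equal sin(3) ≈ 0.1411.

Answer: Always true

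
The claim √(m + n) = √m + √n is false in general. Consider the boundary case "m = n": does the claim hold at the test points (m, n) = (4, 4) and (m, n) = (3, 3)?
No, fails at both test points

At (4, 4): LHS = 2·√(2) ≈ 2.828 ≠ RHS = 4
At (3, 3): LHS = √(6) ≈ 2.449 ≠ RHS = 2·√(3) ≈ 3.464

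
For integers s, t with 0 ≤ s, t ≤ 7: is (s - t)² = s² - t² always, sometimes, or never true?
It holds at (s, t) = (3, 3) (both sides equal 0), but fails at (s, t) = (6, 3) (LHS = 9, RHS = 27).

Answer: Sometimes true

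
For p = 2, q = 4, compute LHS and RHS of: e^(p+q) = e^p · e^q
LHS = e^(2+4) = e^6 ≈ 403.4
RHS = e^2 · e^4 = e^6 ≈ 403.4

LHS = RHS: the two sides agree.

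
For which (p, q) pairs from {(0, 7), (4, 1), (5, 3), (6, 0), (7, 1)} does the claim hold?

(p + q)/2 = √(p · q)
None

Testing each pair:
(0, 7): LHS = 7/2, RHS = 0 → fails
(4, 1): LHS = 5/2, RHS = 2 → fails
(5, 3): LHS = 4, RHS = √(15) ≈ 3.873 → fails
(6, 0): LHS = 3, RHS = 0 → fails
(7, 1): LHS = 4, RHS = √(7) ≈ 2.646 → fails

No pair satisfies the claim.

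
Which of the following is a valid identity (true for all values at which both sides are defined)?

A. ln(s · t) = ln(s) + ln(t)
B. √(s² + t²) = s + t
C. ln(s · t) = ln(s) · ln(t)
A

A: holds — e.g. at (5, 5), both sides equal ln(25) ≈ 3.219.
B: fails at (4, 4) — LHS = 4·√(2) ≈ 5.657, RHS = 8.
C: fails at (3, 7) — LHS = ln(21) ≈ 3.045, RHS = ln(3)·ln(7) ≈ 2.138.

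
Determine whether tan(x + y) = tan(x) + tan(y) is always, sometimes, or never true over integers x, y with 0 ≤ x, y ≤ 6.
Sometimes true

It holds at (x, y) = (6, 0) (both sides equal tan(6) ≈ -0.291), but fails at (x, y) = (3, 6) (LHS = tan(9) ≈ -0.4523, RHS = tan(6) + tan(3) ≈ -0.4336).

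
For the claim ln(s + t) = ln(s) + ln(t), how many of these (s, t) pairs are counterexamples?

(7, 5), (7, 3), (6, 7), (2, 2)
3

Testing each pair:
(7, 5): LHS = ln(12) ≈ 2.485, RHS = ln(5) + ln(7) ≈ 3.555 → counterexample
(7, 3): LHS = ln(10) ≈ 2.303, RHS = ln(3) + ln(7) ≈ 3.045 → counterexample
(6, 7): LHS = ln(13) ≈ 2.565, RHS = ln(6) + ln(7) ≈ 3.738 → counterexample
(2, 2): LHS = ln(4) ≈ 1.386, RHS = 2·ln(2) ≈ 1.386 → satisfies claim

That makes 3 counterexamples.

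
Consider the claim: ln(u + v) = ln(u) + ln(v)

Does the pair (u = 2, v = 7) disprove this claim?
Substituting u = 2, v = 7:
LHS = ln(2 + 7) = ln(9) ≈ 2.197
RHS = ln(2) + ln(7) ≈ 2.639

Since LHS ≠ RHS, this pair disproves the claim.

Answer: Yes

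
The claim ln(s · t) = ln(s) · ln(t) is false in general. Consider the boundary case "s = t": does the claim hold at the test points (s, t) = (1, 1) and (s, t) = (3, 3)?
At (1, 1): LHS = 0, RHS = 0 → equal
At (3, 3): LHS = ln(9) ≈ 2.197 ≠ RHS = ln(3)² ≈ 1.207

Answer: Only at (1, 1)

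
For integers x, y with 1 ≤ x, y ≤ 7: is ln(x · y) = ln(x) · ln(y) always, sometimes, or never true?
It holds at (x, y) = (1, 1) (both sides equal 0), but fails at (x, y) = (5, 7) (LHS = ln(35) ≈ 3.555, RHS = ln(5)·ln(7) ≈ 3.132).

Answer: Sometimes true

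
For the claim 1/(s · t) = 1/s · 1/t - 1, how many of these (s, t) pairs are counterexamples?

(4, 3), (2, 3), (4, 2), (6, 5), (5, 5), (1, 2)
Testing each pair:
(4, 3): LHS = 1/12, RHS = -11/12 → counterexample
(2, 3): LHS = 1/6, RHS = -5/6 → counterexample
(4, 2): LHS = 1/8, RHS = -7/8 → counterexample
(6, 5): LHS = 1/30, RHS = -29/30 → counterexample
(5, 5): LHS = 1/25, RHS = -24/25 → counterexample
(1, 2): LHS = 1/2, RHS = -1/2 → counterexample

That makes 6 counterexamples.

Answer: 6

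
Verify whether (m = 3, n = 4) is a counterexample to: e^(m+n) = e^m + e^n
Yes

Substituting m = 3, n = 4:
LHS = e^(3+4) = e^7 ≈ 1097
RHS = e^3 + e^4 ≈ 74.68

Since LHS ≠ RHS, this pair disproves the claim.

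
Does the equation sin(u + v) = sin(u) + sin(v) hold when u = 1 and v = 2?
Fails

Substituting u = 1, v = 2:

LHS = sin(1 + 2) = sin(3) ≈ 0.1411
RHS = sin(1) + sin(2) ≈ 1.751

LHS ≠ RHS, so the equation does not hold at this point.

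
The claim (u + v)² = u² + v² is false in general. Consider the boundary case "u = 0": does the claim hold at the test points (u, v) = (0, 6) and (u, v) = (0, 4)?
At (0, 6): LHS = 36, RHS = 36 → equal
At (0, 4): LHS = 16, RHS = 16 → equal

So the claim does hold at both of these boundary points, even though it is not an identity.

Answer: Yes, holds at both test points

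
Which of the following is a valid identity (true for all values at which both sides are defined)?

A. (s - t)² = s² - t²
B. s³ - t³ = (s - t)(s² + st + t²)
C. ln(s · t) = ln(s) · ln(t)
B

A: fails at (1, 4) — LHS = 9, RHS = -15.
B: holds — e.g. at (5, 5), both sides equal 0.
C: fails at (3, 5) — LHS = ln(15) ≈ 2.708, RHS = ln(3)·ln(5) ≈ 1.768.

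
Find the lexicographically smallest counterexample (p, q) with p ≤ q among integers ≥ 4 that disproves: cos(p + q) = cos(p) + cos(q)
(p, q) = (4, 4)

Substituting (4, 4) into the claim:
LHS = cos(4 + 4) = cos(8) ≈ -0.1455
RHS = cos(4) + cos(4) = 2·cos(4) ≈ -1.307

Since LHS ≠ RHS, this pair disproves the claim, and no lexicographically smaller pair (p ≤ q, integers ≥ 4) does.

For instance (4, 8) is also a counterexample (LHS = cos(12) ≈ 0.8439, RHS = cos(4) + cos(8) ≈ -0.7991), but it's lexicographically larger.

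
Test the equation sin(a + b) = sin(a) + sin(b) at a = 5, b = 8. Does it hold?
Substituting a = 5, b = 8:

LHS = sin(5 + 8) = sin(13) ≈ 0.4202
RHS = sin(5) + sin(8) ≈ 0.03043

LHS ≠ RHS, so the equation does not hold at this point.

Answer: Fails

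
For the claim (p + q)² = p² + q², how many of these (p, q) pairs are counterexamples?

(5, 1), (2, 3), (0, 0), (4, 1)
3

Testing each pair:
(5, 1): LHS = 36, RHS = 26 → counterexample
(2, 3): LHS = 25, RHS = 13 → counterexample
(0, 0): LHS = 0, RHS = 0 → satisfies claim
(4, 1): LHS = 25, RHS = 17 → counterexample

That makes 3 counterexamples.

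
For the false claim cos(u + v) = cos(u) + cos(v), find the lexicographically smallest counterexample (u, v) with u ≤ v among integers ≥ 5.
Substituting (5, 5) into the claim:
LHS = cos(5 + 5) = cos(10) ≈ -0.8391
RHS = cos(5) + cos(5) = 2·cos(5) ≈ 0.5673

Since LHS ≠ RHS, this pair disproves the claim, and no lexicographically smaller pair (u ≤ v, integers ≥ 5) does.

For instance (7, 9) is also a counterexample (LHS = cos(16) ≈ -0.9577, RHS = cos(9) + cos(7) ≈ -0.1572), but it's lexicographically larger.

Answer: (u, v) = (5, 5)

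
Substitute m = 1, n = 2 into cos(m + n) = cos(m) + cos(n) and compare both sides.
LHS = cos(1 + 2) = cos(3) ≈ -0.99
RHS = cos(1) + cos(2) ≈ 0.1242

LHS ≠ RHS (they differ by about 1.114), so the equation does not hold here.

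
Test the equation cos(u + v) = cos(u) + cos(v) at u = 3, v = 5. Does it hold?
Substituting u = 3, v = 5:

LHS = cos(3 + 5) = cos(8) ≈ -0.1455
RHS = cos(3) + cos(5) ≈ -0.7063

LHS ≠ RHS, so the equation does not hold at this point.

Answer: Fails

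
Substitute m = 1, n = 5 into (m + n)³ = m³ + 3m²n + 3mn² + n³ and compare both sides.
LHS = (1 + 5)³ = 216
RHS = 1³ + 3·1²·5 + 3·1·5² + 5³ = 216

LHS = RHS: the two sides agree.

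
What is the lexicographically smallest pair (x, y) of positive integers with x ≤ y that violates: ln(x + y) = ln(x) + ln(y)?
(x, y) = (1, 1)

Substituting (1, 1) into the claim:
LHS = ln(1 + 1) = ln(2) ≈ 0.6931
RHS = ln(1) + ln(1) = 0

Since LHS ≠ RHS, this pair disproves the claim, and no lexicographically smaller pair (x ≤ y, positive integers) does.

For instance (8, 8) is also a counterexample (LHS = ln(16) ≈ 2.773, RHS = 2·ln(8) ≈ 4.159), but it's lexicographically larger.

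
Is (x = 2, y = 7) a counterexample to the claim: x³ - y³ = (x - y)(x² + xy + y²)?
Substituting x = 2, y = 7:
LHS = 2³ - 7³ = -335
RHS = (2 - 7)(2² + 2·7 + 7²) = -335

The sides agree, so this pair does not disprove the claim.

Answer: No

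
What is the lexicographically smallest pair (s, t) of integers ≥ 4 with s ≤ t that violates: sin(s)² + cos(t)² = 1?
At (4, 4): both sides equal 1, so it holds there.

Substituting (4, 5) into the claim:
LHS = sin(4)² + cos(5)² ≈ 0.6532
RHS = 1

Since LHS ≠ RHS, this pair disproves the claim, and no lexicographically smaller pair (s ≤ t, integers ≥ 4) does.

For instance (4, 11) is also a counterexample (LHS = cos(11)² + sin(4)² ≈ 0.5728, RHS = 1), but it's lexicographically larger.

Answer: (s, t) = (4, 5)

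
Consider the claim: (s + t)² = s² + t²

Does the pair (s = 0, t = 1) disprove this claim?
Substituting s = 0, t = 1:
LHS = (0 + 1)² = 1
RHS = 0² + 1² = 1

The sides agree, so this pair does not disprove the claim.

Answer: No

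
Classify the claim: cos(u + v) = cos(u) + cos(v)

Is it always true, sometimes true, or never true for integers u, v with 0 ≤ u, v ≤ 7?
Never true

The claim fails for every pair in the range. For instance at (u, v) = (2, 3): LHS = cos(5) ≈ 0.2837, RHS = cos(3) + cos(2) ≈ -1.406.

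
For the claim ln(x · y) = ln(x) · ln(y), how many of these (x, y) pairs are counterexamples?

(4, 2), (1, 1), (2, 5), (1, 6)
Testing each pair:
(4, 2): LHS = ln(8) ≈ 2.079, RHS = ln(2)·ln(4) ≈ 0.9609 → counterexample
(1, 1): LHS = 0, RHS = 0 → satisfies claim
(2, 5): LHS = ln(10) ≈ 2.303, RHS = ln(2)·ln(5) ≈ 1.116 → counterexample
(1, 6): LHS = ln(6) ≈ 1.792, RHS = 0 → counterexample

That makes 3 counterexamples.

Answer: 3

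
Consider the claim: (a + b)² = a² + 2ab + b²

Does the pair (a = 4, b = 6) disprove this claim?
Substituting a = 4, b = 6:
LHS = (4 + 6)² = 100
RHS = 4² + 2·4·6 + 6² = 100

The sides agree, so this pair does not disprove the claim.

Answer: No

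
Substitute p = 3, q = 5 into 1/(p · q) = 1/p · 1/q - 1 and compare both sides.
LHS = 1/(3 · 5) = 1/15
RHS = 1/3 · 1/5 - 1 = -14/15

LHS ≠ RHS, so the equation does not hold here.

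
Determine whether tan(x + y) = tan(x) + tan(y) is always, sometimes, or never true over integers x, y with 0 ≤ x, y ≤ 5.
Sometimes true

It holds at (x, y) = (0, 2) (both sides equal tan(2) ≈ -2.185), but fails at (x, y) = (1, 1) (LHS = tan(2) ≈ -2.185, RHS = 2·tan(1) ≈ 3.115).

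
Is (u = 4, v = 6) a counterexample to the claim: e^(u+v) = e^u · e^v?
Substituting u = 4, v = 6:
LHS = e^(4+6) = e^10 ≈ 22026.5
RHS = e^4 · e^6 = e^10 ≈ 22026.5

The sides agree, so this pair does not disprove the claim.

Answer: No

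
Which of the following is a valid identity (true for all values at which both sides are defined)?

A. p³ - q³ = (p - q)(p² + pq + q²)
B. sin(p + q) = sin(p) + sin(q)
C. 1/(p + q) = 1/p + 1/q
A: holds — e.g. at (0, 1), both sides equal -1.
B: fails at (1, 5) — LHS = sin(6) ≈ -0.2794, RHS = sin(5) + sin(1) ≈ -0.1175.
C: fails at (5, 8) — LHS = 1/13, RHS = 13/40.

Answer: A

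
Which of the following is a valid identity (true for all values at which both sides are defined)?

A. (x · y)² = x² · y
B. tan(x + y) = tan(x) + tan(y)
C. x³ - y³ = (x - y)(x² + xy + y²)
A: fails at (3, 7) — LHS = 441, RHS = 63.
B: fails at (1, 2) — LHS = tan(3) ≈ -0.1425, RHS = tan(2) + tan(1) ≈ -0.6276.
C: holds — e.g. at (2, 2), both sides equal 0.

Answer: C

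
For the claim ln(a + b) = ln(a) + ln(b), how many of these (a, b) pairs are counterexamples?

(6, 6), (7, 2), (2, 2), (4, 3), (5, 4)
4

Testing each pair:
(6, 6): LHS = ln(12) ≈ 2.485, RHS = 2·ln(6) ≈ 3.584 → counterexample
(7, 2): LHS = ln(9) ≈ 2.197, RHS = ln(2) + ln(7) ≈ 2.639 → counterexample
(2, 2): LHS = ln(4) ≈ 1.386, RHS = 2·ln(2) ≈ 1.386 → satisfies claim
(4, 3): LHS = ln(7) ≈ 1.946, RHS = ln(3) + ln(4) ≈ 2.485 → counterexample
(5, 4): LHS = ln(9) ≈ 2.197, RHS = ln(4) + ln(5) ≈ 2.996 → counterexample

That makes 4 counterexamples.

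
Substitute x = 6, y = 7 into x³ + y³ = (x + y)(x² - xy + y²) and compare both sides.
LHS = 6³ + 7³ = 559
RHS = (6 + 7)(6² - 6·7 + 7²) = 559

LHS = RHS: the two sides agree.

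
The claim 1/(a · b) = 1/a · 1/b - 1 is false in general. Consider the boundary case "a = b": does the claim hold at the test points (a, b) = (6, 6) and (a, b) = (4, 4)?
No, fails at both test points

At (6, 6): LHS = 1/36 ≠ RHS = -35/36
At (4, 4): LHS = 1/16 ≠ RHS = -15/16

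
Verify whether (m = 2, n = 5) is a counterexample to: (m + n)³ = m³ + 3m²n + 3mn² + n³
No

Substituting m = 2, n = 5:
LHS = (2 + 5)³ = 343
RHS = 2³ + 3·2²·5 + 3·2·5² + 5³ = 343

The sides agree, so this pair does not disprove the claim.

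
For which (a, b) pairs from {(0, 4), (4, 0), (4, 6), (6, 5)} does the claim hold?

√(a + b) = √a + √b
(0, 4), (4, 0)

Testing each pair:
(0, 4): LHS = 2, RHS = 2 → holds
(4, 0): LHS = 2, RHS = 2 → holds
(4, 6): LHS = √(10) ≈ 3.162, RHS = 2 + √(6) ≈ 4.449 → fails
(6, 5): LHS = √(11) ≈ 3.317, RHS = √(5) + √(6) ≈ 4.686 → fails

2 of 4 pairs satisfy the claim.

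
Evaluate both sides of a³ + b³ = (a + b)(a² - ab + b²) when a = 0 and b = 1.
LHS = 0³ + 1³ = 1
RHS = (0 + 1)(0² - 0·1 + 1²) = 1

LHS = RHS: the two sides agree.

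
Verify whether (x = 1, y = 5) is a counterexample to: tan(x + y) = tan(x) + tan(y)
Yes

Substituting x = 1, y = 5:
LHS = tan(1 + 5) = tan(6) ≈ -0.291
RHS = tan(1) + tan(5) ≈ -1.823

Since LHS ≠ RHS, this pair disproves the claim.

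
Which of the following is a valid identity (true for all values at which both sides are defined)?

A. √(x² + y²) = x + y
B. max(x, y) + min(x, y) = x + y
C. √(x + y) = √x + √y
A: fails at (1, 2) — LHS = √(5) ≈ 2.236, RHS = 3.
B: holds — e.g. at (5, 5), both sides equal 10.
C: fails at (3, 4) — LHS = √(7) ≈ 2.646, RHS = √(3) + 2 ≈ 3.732.

Answer: B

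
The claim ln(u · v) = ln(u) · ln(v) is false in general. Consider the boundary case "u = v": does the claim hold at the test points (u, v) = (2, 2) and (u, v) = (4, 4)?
No, fails at both test points

At (2, 2): LHS = ln(4) ≈ 1.386 ≠ RHS = ln(2)² ≈ 0.4805
At (4, 4): LHS = ln(16) ≈ 2.773 ≠ RHS = ln(4)² ≈ 1.922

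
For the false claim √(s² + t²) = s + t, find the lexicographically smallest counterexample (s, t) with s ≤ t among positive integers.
(s, t) = (1, 1)

Substituting (1, 1) into the claim:
LHS = √(1² + 1²) = √(2) ≈ 1.414
RHS = 1 + 1 = 2

Since LHS ≠ RHS, this pair disproves the claim, and no lexicographically smaller pair (s ≤ t, positive integers) does.

For instance (2, 5) is also a counterexample (LHS = √(29) ≈ 5.385, RHS = 7), but it's lexicographically larger.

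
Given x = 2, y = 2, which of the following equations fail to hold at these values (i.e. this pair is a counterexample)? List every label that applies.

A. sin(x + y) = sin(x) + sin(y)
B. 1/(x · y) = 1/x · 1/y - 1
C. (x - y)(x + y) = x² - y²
A, B

Evaluating each claim at the given values:
A. LHS = sin(4) ≈ -0.7568, RHS = 2·sin(2) ≈ 1.819 → fails here (LHS ≠ RHS)
B. LHS = 1/4, RHS = -3/4 → fails here (LHS ≠ RHS)
C. LHS = 0, RHS = 0 → holds here (LHS = RHS)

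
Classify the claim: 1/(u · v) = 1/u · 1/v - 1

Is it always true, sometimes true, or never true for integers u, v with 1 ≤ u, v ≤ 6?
Never true

The claim fails for every pair in the range. For instance at (u, v) = (4, 6): LHS = 1/24, RHS = -23/24.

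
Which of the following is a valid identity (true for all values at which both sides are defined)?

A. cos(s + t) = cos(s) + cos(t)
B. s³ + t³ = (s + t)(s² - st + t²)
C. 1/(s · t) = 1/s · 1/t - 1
B

A: fails at (5, 8) — LHS = cos(13) ≈ 0.9074, RHS = cos(8) + cos(5) ≈ 0.1382.
B: holds — e.g. at (3, 7), both sides equal 370.
C: fails at (2, 4) — LHS = 1/8, RHS = -7/8.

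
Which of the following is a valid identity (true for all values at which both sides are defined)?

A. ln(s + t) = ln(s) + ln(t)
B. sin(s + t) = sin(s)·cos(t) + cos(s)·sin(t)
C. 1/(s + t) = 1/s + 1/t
B

A: fails at (4, 5) — LHS = ln(9) ≈ 2.197, RHS = ln(4) + ln(5) ≈ 2.996.
B: holds — e.g. at (3, 4), both sides equal sin(7) ≈ 0.657.
C: fails at (4, 6) — LHS = 1/10, RHS = 5/12.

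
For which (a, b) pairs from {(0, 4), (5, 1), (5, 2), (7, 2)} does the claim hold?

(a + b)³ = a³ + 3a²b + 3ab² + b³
Testing each pair:
(0, 4): LHS = 64, RHS = 64 → holds
(5, 1): LHS = 216, RHS = 216 → holds
(5, 2): LHS = 343, RHS = 343 → holds
(7, 2): LHS = 729, RHS = 729 → holds

Every pair satisfies the claim.

Answer: All pairs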